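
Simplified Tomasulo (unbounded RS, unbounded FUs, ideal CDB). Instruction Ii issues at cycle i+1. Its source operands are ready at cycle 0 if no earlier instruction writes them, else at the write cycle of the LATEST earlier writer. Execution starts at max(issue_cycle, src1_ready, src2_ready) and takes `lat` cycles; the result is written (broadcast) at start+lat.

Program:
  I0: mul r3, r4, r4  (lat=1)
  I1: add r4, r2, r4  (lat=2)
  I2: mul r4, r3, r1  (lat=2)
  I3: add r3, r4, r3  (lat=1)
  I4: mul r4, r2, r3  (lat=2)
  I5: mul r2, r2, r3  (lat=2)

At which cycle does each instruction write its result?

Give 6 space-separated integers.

I0 mul r3: issue@1 deps=(None,None) exec_start@1 write@2
I1 add r4: issue@2 deps=(None,None) exec_start@2 write@4
I2 mul r4: issue@3 deps=(0,None) exec_start@3 write@5
I3 add r3: issue@4 deps=(2,0) exec_start@5 write@6
I4 mul r4: issue@5 deps=(None,3) exec_start@6 write@8
I5 mul r2: issue@6 deps=(None,3) exec_start@6 write@8

Answer: 2 4 5 6 8 8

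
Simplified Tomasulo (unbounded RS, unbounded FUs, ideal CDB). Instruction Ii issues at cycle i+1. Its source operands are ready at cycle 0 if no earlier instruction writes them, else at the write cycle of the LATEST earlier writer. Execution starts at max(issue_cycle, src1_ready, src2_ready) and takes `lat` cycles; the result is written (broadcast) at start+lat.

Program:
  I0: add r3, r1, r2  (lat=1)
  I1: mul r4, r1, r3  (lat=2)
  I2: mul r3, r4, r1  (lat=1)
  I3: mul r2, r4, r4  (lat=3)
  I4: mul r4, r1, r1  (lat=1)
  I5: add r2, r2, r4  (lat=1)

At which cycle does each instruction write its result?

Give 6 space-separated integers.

Answer: 2 4 5 7 6 8

Derivation:
I0 add r3: issue@1 deps=(None,None) exec_start@1 write@2
I1 mul r4: issue@2 deps=(None,0) exec_start@2 write@4
I2 mul r3: issue@3 deps=(1,None) exec_start@4 write@5
I3 mul r2: issue@4 deps=(1,1) exec_start@4 write@7
I4 mul r4: issue@5 deps=(None,None) exec_start@5 write@6
I5 add r2: issue@6 deps=(3,4) exec_start@7 write@8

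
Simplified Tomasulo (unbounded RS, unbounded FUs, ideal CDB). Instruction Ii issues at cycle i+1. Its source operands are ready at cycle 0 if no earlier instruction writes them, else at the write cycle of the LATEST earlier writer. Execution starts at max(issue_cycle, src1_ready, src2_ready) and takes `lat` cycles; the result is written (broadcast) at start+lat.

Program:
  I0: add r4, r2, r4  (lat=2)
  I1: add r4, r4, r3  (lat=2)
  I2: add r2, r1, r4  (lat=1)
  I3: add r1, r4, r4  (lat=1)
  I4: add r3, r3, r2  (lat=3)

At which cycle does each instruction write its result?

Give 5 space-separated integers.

Answer: 3 5 6 6 9

Derivation:
I0 add r4: issue@1 deps=(None,None) exec_start@1 write@3
I1 add r4: issue@2 deps=(0,None) exec_start@3 write@5
I2 add r2: issue@3 deps=(None,1) exec_start@5 write@6
I3 add r1: issue@4 deps=(1,1) exec_start@5 write@6
I4 add r3: issue@5 deps=(None,2) exec_start@6 write@9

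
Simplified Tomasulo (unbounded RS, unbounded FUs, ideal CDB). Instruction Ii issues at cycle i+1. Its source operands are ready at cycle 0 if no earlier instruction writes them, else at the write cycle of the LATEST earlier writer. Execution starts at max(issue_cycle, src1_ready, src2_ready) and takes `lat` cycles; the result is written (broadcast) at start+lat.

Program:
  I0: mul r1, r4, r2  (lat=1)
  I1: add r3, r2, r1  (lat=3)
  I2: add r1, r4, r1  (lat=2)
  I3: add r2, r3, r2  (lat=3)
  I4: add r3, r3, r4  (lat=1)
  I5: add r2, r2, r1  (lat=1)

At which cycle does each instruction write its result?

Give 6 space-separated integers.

Answer: 2 5 5 8 6 9

Derivation:
I0 mul r1: issue@1 deps=(None,None) exec_start@1 write@2
I1 add r3: issue@2 deps=(None,0) exec_start@2 write@5
I2 add r1: issue@3 deps=(None,0) exec_start@3 write@5
I3 add r2: issue@4 deps=(1,None) exec_start@5 write@8
I4 add r3: issue@5 deps=(1,None) exec_start@5 write@6
I5 add r2: issue@6 deps=(3,2) exec_start@8 write@9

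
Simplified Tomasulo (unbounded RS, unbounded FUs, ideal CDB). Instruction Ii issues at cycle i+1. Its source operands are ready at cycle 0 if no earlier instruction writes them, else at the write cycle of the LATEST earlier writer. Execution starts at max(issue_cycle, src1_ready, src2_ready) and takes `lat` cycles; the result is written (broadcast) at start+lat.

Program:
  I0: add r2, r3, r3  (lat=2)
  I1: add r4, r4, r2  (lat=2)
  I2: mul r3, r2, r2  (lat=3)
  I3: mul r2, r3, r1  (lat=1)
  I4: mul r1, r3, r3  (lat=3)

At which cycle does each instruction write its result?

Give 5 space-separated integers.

I0 add r2: issue@1 deps=(None,None) exec_start@1 write@3
I1 add r4: issue@2 deps=(None,0) exec_start@3 write@5
I2 mul r3: issue@3 deps=(0,0) exec_start@3 write@6
I3 mul r2: issue@4 deps=(2,None) exec_start@6 write@7
I4 mul r1: issue@5 deps=(2,2) exec_start@6 write@9

Answer: 3 5 6 7 9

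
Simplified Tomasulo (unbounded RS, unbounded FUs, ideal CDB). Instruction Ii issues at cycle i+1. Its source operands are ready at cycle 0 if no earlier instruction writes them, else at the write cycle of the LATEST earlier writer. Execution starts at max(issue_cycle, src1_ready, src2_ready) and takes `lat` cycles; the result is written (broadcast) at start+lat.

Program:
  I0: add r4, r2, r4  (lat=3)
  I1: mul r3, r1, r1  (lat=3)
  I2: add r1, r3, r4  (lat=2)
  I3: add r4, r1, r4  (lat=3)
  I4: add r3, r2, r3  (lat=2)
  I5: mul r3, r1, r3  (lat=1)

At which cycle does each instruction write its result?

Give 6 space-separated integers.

I0 add r4: issue@1 deps=(None,None) exec_start@1 write@4
I1 mul r3: issue@2 deps=(None,None) exec_start@2 write@5
I2 add r1: issue@3 deps=(1,0) exec_start@5 write@7
I3 add r4: issue@4 deps=(2,0) exec_start@7 write@10
I4 add r3: issue@5 deps=(None,1) exec_start@5 write@7
I5 mul r3: issue@6 deps=(2,4) exec_start@7 write@8

Answer: 4 5 7 10 7 8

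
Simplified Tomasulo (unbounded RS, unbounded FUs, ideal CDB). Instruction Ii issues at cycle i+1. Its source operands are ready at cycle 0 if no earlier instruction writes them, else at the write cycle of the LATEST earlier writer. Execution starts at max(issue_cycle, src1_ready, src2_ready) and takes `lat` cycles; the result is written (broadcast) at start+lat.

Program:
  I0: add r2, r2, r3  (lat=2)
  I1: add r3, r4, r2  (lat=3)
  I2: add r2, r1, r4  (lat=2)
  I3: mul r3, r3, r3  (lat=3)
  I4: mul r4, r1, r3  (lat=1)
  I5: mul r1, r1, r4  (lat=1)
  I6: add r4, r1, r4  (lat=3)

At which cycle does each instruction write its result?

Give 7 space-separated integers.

I0 add r2: issue@1 deps=(None,None) exec_start@1 write@3
I1 add r3: issue@2 deps=(None,0) exec_start@3 write@6
I2 add r2: issue@3 deps=(None,None) exec_start@3 write@5
I3 mul r3: issue@4 deps=(1,1) exec_start@6 write@9
I4 mul r4: issue@5 deps=(None,3) exec_start@9 write@10
I5 mul r1: issue@6 deps=(None,4) exec_start@10 write@11
I6 add r4: issue@7 deps=(5,4) exec_start@11 write@14

Answer: 3 6 5 9 10 11 14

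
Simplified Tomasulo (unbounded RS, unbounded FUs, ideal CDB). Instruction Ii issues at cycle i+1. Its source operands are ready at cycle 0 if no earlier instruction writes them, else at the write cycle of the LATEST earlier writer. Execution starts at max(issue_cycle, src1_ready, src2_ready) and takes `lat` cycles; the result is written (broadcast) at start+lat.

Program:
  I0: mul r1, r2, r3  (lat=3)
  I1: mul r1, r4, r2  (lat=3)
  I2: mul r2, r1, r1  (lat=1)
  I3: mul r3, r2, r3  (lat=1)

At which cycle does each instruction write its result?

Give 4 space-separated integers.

Answer: 4 5 6 7

Derivation:
I0 mul r1: issue@1 deps=(None,None) exec_start@1 write@4
I1 mul r1: issue@2 deps=(None,None) exec_start@2 write@5
I2 mul r2: issue@3 deps=(1,1) exec_start@5 write@6
I3 mul r3: issue@4 deps=(2,None) exec_start@6 write@7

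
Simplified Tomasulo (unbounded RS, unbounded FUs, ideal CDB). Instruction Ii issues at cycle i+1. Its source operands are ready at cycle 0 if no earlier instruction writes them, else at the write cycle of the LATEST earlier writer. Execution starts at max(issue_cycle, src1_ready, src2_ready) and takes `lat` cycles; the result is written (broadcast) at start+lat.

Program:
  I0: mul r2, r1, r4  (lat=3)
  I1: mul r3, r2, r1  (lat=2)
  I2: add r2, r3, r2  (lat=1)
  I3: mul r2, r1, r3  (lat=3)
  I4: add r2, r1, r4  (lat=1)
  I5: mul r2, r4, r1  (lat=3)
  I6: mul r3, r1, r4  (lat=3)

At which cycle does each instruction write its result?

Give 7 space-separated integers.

I0 mul r2: issue@1 deps=(None,None) exec_start@1 write@4
I1 mul r3: issue@2 deps=(0,None) exec_start@4 write@6
I2 add r2: issue@3 deps=(1,0) exec_start@6 write@7
I3 mul r2: issue@4 deps=(None,1) exec_start@6 write@9
I4 add r2: issue@5 deps=(None,None) exec_start@5 write@6
I5 mul r2: issue@6 deps=(None,None) exec_start@6 write@9
I6 mul r3: issue@7 deps=(None,None) exec_start@7 write@10

Answer: 4 6 7 9 6 9 10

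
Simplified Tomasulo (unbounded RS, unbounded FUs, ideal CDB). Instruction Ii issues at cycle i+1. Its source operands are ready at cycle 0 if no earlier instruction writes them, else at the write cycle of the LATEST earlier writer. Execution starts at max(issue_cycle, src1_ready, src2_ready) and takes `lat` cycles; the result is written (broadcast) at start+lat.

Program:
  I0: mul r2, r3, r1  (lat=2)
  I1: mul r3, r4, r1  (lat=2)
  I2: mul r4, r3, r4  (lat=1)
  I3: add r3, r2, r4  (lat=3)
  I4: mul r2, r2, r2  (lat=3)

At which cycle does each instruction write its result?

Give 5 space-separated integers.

Answer: 3 4 5 8 8

Derivation:
I0 mul r2: issue@1 deps=(None,None) exec_start@1 write@3
I1 mul r3: issue@2 deps=(None,None) exec_start@2 write@4
I2 mul r4: issue@3 deps=(1,None) exec_start@4 write@5
I3 add r3: issue@4 deps=(0,2) exec_start@5 write@8
I4 mul r2: issue@5 deps=(0,0) exec_start@5 write@8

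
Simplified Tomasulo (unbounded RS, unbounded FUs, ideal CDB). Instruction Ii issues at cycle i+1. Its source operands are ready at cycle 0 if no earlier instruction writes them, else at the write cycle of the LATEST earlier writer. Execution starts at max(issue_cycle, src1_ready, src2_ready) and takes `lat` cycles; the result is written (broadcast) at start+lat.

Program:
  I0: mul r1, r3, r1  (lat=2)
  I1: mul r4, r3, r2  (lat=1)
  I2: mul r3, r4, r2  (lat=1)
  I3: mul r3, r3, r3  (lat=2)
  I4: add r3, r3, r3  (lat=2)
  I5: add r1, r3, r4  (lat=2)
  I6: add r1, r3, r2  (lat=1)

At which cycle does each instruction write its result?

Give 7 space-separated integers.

Answer: 3 3 4 6 8 10 9

Derivation:
I0 mul r1: issue@1 deps=(None,None) exec_start@1 write@3
I1 mul r4: issue@2 deps=(None,None) exec_start@2 write@3
I2 mul r3: issue@3 deps=(1,None) exec_start@3 write@4
I3 mul r3: issue@4 deps=(2,2) exec_start@4 write@6
I4 add r3: issue@5 deps=(3,3) exec_start@6 write@8
I5 add r1: issue@6 deps=(4,1) exec_start@8 write@10
I6 add r1: issue@7 deps=(4,None) exec_start@8 write@9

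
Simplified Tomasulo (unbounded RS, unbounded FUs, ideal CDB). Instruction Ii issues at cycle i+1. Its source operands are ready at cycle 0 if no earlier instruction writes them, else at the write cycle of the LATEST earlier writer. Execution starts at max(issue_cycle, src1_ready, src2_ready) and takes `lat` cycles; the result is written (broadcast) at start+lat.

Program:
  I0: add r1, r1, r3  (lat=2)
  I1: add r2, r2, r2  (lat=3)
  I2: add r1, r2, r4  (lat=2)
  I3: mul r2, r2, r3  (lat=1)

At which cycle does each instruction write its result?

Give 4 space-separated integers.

Answer: 3 5 7 6

Derivation:
I0 add r1: issue@1 deps=(None,None) exec_start@1 write@3
I1 add r2: issue@2 deps=(None,None) exec_start@2 write@5
I2 add r1: issue@3 deps=(1,None) exec_start@5 write@7
I3 mul r2: issue@4 deps=(1,None) exec_start@5 write@6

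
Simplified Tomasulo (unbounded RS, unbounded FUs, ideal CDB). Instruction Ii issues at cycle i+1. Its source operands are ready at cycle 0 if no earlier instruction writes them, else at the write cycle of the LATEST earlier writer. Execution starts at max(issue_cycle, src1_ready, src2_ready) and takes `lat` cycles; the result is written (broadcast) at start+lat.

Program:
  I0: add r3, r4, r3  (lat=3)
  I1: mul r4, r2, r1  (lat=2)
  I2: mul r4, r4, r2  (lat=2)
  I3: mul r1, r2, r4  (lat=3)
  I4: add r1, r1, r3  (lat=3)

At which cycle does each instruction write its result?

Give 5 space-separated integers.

I0 add r3: issue@1 deps=(None,None) exec_start@1 write@4
I1 mul r4: issue@2 deps=(None,None) exec_start@2 write@4
I2 mul r4: issue@3 deps=(1,None) exec_start@4 write@6
I3 mul r1: issue@4 deps=(None,2) exec_start@6 write@9
I4 add r1: issue@5 deps=(3,0) exec_start@9 write@12

Answer: 4 4 6 9 12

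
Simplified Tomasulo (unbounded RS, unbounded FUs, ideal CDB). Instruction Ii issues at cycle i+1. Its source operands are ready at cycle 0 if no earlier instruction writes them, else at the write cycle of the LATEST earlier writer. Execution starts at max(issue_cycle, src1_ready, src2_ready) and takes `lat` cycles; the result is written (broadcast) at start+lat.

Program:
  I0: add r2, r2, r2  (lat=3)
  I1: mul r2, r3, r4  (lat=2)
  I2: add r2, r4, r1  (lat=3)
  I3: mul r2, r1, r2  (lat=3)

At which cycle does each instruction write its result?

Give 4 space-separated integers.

Answer: 4 4 6 9

Derivation:
I0 add r2: issue@1 deps=(None,None) exec_start@1 write@4
I1 mul r2: issue@2 deps=(None,None) exec_start@2 write@4
I2 add r2: issue@3 deps=(None,None) exec_start@3 write@6
I3 mul r2: issue@4 deps=(None,2) exec_start@6 write@9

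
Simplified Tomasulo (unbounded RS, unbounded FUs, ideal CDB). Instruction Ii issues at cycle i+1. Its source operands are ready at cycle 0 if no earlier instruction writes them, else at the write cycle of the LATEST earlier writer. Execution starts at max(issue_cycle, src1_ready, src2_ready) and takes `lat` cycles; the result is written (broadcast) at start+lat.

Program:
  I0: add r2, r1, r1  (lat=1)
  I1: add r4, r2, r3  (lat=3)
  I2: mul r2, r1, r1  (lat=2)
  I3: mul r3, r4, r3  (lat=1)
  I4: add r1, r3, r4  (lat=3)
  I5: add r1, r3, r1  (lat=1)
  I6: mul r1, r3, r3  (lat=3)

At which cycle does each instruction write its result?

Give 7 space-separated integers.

Answer: 2 5 5 6 9 10 10

Derivation:
I0 add r2: issue@1 deps=(None,None) exec_start@1 write@2
I1 add r4: issue@2 deps=(0,None) exec_start@2 write@5
I2 mul r2: issue@3 deps=(None,None) exec_start@3 write@5
I3 mul r3: issue@4 deps=(1,None) exec_start@5 write@6
I4 add r1: issue@5 deps=(3,1) exec_start@6 write@9
I5 add r1: issue@6 deps=(3,4) exec_start@9 write@10
I6 mul r1: issue@7 deps=(3,3) exec_start@7 write@10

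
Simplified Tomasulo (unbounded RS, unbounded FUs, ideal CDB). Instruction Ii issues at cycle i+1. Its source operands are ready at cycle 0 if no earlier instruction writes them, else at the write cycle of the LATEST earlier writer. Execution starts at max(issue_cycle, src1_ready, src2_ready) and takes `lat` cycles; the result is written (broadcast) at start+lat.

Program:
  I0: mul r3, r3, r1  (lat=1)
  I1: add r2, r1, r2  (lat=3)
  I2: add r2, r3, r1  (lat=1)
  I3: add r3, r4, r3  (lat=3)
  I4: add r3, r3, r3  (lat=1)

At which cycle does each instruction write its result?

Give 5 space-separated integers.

I0 mul r3: issue@1 deps=(None,None) exec_start@1 write@2
I1 add r2: issue@2 deps=(None,None) exec_start@2 write@5
I2 add r2: issue@3 deps=(0,None) exec_start@3 write@4
I3 add r3: issue@4 deps=(None,0) exec_start@4 write@7
I4 add r3: issue@5 deps=(3,3) exec_start@7 write@8

Answer: 2 5 4 7 8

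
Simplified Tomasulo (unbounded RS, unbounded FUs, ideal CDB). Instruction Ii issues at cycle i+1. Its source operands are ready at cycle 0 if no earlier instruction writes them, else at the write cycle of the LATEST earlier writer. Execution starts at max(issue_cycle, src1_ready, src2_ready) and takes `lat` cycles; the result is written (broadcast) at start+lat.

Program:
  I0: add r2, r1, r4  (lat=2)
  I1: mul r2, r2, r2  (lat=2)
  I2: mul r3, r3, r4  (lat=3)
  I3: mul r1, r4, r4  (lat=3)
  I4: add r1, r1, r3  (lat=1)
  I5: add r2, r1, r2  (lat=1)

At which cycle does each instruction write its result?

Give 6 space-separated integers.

I0 add r2: issue@1 deps=(None,None) exec_start@1 write@3
I1 mul r2: issue@2 deps=(0,0) exec_start@3 write@5
I2 mul r3: issue@3 deps=(None,None) exec_start@3 write@6
I3 mul r1: issue@4 deps=(None,None) exec_start@4 write@7
I4 add r1: issue@5 deps=(3,2) exec_start@7 write@8
I5 add r2: issue@6 deps=(4,1) exec_start@8 write@9

Answer: 3 5 6 7 8 9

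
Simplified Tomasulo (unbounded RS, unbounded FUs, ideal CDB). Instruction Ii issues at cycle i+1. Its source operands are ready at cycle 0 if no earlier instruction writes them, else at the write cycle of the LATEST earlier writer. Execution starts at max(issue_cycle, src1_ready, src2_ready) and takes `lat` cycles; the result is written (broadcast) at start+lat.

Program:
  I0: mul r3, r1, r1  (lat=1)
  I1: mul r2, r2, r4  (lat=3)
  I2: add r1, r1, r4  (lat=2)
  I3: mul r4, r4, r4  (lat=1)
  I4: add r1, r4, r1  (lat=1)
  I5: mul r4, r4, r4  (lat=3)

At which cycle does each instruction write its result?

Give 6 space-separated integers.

I0 mul r3: issue@1 deps=(None,None) exec_start@1 write@2
I1 mul r2: issue@2 deps=(None,None) exec_start@2 write@5
I2 add r1: issue@3 deps=(None,None) exec_start@3 write@5
I3 mul r4: issue@4 deps=(None,None) exec_start@4 write@5
I4 add r1: issue@5 deps=(3,2) exec_start@5 write@6
I5 mul r4: issue@6 deps=(3,3) exec_start@6 write@9

Answer: 2 5 5 5 6 9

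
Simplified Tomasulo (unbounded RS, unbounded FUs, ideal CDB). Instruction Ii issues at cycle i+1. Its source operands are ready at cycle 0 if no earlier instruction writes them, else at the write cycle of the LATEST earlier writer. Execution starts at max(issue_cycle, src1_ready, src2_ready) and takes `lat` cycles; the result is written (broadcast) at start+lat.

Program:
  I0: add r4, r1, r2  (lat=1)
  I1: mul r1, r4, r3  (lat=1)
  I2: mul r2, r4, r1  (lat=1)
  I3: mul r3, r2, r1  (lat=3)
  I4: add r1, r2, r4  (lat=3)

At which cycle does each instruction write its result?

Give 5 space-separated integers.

Answer: 2 3 4 7 8

Derivation:
I0 add r4: issue@1 deps=(None,None) exec_start@1 write@2
I1 mul r1: issue@2 deps=(0,None) exec_start@2 write@3
I2 mul r2: issue@3 deps=(0,1) exec_start@3 write@4
I3 mul r3: issue@4 deps=(2,1) exec_start@4 write@7
I4 add r1: issue@5 deps=(2,0) exec_start@5 write@8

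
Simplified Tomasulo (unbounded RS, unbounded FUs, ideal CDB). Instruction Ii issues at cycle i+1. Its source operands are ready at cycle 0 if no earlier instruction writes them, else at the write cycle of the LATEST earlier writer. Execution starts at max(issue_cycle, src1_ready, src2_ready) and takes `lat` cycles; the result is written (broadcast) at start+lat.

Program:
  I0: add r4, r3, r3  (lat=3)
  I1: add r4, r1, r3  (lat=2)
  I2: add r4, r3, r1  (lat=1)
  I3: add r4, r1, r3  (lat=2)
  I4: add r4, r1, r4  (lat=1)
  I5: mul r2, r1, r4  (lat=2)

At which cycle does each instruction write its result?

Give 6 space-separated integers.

I0 add r4: issue@1 deps=(None,None) exec_start@1 write@4
I1 add r4: issue@2 deps=(None,None) exec_start@2 write@4
I2 add r4: issue@3 deps=(None,None) exec_start@3 write@4
I3 add r4: issue@4 deps=(None,None) exec_start@4 write@6
I4 add r4: issue@5 deps=(None,3) exec_start@6 write@7
I5 mul r2: issue@6 deps=(None,4) exec_start@7 write@9

Answer: 4 4 4 6 7 9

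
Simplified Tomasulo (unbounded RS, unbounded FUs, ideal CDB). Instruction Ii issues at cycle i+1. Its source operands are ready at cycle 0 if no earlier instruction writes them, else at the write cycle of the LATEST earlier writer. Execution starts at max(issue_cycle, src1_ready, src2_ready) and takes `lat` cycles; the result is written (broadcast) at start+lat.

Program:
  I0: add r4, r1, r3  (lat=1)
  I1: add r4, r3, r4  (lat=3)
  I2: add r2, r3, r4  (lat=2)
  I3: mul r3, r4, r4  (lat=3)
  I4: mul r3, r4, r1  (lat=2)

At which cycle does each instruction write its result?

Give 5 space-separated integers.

I0 add r4: issue@1 deps=(None,None) exec_start@1 write@2
I1 add r4: issue@2 deps=(None,0) exec_start@2 write@5
I2 add r2: issue@3 deps=(None,1) exec_start@5 write@7
I3 mul r3: issue@4 deps=(1,1) exec_start@5 write@8
I4 mul r3: issue@5 deps=(1,None) exec_start@5 write@7

Answer: 2 5 7 8 7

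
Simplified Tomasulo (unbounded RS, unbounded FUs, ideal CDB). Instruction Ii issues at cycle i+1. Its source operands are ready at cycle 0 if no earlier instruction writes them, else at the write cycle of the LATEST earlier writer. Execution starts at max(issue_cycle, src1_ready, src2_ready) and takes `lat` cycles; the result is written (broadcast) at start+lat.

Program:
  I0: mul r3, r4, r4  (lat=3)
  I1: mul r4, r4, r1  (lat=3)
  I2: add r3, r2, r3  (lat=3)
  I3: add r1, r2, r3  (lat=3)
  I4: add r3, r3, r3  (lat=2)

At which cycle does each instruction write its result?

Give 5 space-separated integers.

I0 mul r3: issue@1 deps=(None,None) exec_start@1 write@4
I1 mul r4: issue@2 deps=(None,None) exec_start@2 write@5
I2 add r3: issue@3 deps=(None,0) exec_start@4 write@7
I3 add r1: issue@4 deps=(None,2) exec_start@7 write@10
I4 add r3: issue@5 deps=(2,2) exec_start@7 write@9

Answer: 4 5 7 10 9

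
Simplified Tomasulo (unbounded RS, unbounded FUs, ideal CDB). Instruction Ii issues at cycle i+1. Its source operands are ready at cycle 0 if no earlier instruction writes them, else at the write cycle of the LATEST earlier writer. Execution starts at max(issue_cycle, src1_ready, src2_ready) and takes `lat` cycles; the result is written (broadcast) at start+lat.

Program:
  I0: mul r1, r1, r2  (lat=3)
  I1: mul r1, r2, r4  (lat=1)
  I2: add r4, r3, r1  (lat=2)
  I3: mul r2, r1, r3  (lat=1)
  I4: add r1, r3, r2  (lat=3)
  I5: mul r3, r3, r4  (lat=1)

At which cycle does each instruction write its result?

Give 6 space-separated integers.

I0 mul r1: issue@1 deps=(None,None) exec_start@1 write@4
I1 mul r1: issue@2 deps=(None,None) exec_start@2 write@3
I2 add r4: issue@3 deps=(None,1) exec_start@3 write@5
I3 mul r2: issue@4 deps=(1,None) exec_start@4 write@5
I4 add r1: issue@5 deps=(None,3) exec_start@5 write@8
I5 mul r3: issue@6 deps=(None,2) exec_start@6 write@7

Answer: 4 3 5 5 8 7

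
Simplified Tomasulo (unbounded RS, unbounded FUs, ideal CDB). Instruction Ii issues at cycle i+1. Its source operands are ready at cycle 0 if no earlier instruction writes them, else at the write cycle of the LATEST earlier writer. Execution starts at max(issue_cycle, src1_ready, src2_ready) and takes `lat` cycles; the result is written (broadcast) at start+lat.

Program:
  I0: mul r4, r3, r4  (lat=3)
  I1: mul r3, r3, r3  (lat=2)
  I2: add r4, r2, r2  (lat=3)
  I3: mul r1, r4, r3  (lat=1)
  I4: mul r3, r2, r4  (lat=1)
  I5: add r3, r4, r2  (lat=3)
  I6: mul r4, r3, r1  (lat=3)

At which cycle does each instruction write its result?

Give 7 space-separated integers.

Answer: 4 4 6 7 7 9 12

Derivation:
I0 mul r4: issue@1 deps=(None,None) exec_start@1 write@4
I1 mul r3: issue@2 deps=(None,None) exec_start@2 write@4
I2 add r4: issue@3 deps=(None,None) exec_start@3 write@6
I3 mul r1: issue@4 deps=(2,1) exec_start@6 write@7
I4 mul r3: issue@5 deps=(None,2) exec_start@6 write@7
I5 add r3: issue@6 deps=(2,None) exec_start@6 write@9
I6 mul r4: issue@7 deps=(5,3) exec_start@9 write@12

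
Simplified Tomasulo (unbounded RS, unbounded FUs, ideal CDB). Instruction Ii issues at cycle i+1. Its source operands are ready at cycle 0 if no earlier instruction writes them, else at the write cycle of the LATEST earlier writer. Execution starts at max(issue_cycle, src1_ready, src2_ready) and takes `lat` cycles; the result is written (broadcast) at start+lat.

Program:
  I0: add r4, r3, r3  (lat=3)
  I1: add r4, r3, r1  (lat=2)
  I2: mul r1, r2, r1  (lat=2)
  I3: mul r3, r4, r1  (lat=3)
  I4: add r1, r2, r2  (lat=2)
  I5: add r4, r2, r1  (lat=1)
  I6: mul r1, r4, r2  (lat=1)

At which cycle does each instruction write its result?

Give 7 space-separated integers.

I0 add r4: issue@1 deps=(None,None) exec_start@1 write@4
I1 add r4: issue@2 deps=(None,None) exec_start@2 write@4
I2 mul r1: issue@3 deps=(None,None) exec_start@3 write@5
I3 mul r3: issue@4 deps=(1,2) exec_start@5 write@8
I4 add r1: issue@5 deps=(None,None) exec_start@5 write@7
I5 add r4: issue@6 deps=(None,4) exec_start@7 write@8
I6 mul r1: issue@7 deps=(5,None) exec_start@8 write@9

Answer: 4 4 5 8 7 8 9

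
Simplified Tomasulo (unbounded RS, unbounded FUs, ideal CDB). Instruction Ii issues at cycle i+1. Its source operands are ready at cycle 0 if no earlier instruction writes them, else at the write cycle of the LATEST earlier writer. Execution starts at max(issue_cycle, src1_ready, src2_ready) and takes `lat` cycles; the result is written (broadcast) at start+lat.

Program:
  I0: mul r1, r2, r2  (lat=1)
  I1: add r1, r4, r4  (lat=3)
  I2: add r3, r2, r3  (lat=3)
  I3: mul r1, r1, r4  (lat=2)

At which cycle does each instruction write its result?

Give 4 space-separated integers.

Answer: 2 5 6 7

Derivation:
I0 mul r1: issue@1 deps=(None,None) exec_start@1 write@2
I1 add r1: issue@2 deps=(None,None) exec_start@2 write@5
I2 add r3: issue@3 deps=(None,None) exec_start@3 write@6
I3 mul r1: issue@4 deps=(1,None) exec_start@5 write@7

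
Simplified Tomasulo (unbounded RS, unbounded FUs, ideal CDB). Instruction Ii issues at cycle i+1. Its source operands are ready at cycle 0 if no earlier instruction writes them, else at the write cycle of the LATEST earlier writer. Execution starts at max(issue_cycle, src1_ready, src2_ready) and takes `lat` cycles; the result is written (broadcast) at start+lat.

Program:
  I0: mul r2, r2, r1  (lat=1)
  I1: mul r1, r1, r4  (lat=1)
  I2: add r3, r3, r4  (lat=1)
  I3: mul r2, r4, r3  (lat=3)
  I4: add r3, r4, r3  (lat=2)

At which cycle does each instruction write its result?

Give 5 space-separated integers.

I0 mul r2: issue@1 deps=(None,None) exec_start@1 write@2
I1 mul r1: issue@2 deps=(None,None) exec_start@2 write@3
I2 add r3: issue@3 deps=(None,None) exec_start@3 write@4
I3 mul r2: issue@4 deps=(None,2) exec_start@4 write@7
I4 add r3: issue@5 deps=(None,2) exec_start@5 write@7

Answer: 2 3 4 7 7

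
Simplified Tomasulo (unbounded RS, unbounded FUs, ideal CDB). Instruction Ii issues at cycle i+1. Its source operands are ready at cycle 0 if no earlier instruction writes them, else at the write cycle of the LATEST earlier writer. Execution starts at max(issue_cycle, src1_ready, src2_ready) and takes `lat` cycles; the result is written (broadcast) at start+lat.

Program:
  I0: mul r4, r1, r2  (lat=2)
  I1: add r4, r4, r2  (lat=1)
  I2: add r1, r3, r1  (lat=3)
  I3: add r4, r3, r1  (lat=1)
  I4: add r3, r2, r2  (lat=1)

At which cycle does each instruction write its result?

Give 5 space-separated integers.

I0 mul r4: issue@1 deps=(None,None) exec_start@1 write@3
I1 add r4: issue@2 deps=(0,None) exec_start@3 write@4
I2 add r1: issue@3 deps=(None,None) exec_start@3 write@6
I3 add r4: issue@4 deps=(None,2) exec_start@6 write@7
I4 add r3: issue@5 deps=(None,None) exec_start@5 write@6

Answer: 3 4 6 7 6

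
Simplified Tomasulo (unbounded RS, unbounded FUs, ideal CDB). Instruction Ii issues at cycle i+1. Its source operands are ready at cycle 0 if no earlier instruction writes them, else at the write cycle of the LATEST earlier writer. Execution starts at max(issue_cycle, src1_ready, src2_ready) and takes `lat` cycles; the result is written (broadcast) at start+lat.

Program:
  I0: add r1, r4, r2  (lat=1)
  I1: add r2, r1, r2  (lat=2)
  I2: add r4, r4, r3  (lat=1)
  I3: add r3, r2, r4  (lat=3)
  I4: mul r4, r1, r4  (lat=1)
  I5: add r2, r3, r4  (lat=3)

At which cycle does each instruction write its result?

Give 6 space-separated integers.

Answer: 2 4 4 7 6 10

Derivation:
I0 add r1: issue@1 deps=(None,None) exec_start@1 write@2
I1 add r2: issue@2 deps=(0,None) exec_start@2 write@4
I2 add r4: issue@3 deps=(None,None) exec_start@3 write@4
I3 add r3: issue@4 deps=(1,2) exec_start@4 write@7
I4 mul r4: issue@5 deps=(0,2) exec_start@5 write@6
I5 add r2: issue@6 deps=(3,4) exec_start@7 write@10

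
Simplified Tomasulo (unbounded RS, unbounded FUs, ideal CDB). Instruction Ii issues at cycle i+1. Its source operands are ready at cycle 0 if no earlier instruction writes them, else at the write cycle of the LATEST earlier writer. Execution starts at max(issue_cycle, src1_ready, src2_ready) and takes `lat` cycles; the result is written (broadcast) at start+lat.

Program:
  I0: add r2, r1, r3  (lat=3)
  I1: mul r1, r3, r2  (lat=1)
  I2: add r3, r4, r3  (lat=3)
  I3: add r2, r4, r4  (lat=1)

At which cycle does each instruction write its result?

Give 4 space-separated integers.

I0 add r2: issue@1 deps=(None,None) exec_start@1 write@4
I1 mul r1: issue@2 deps=(None,0) exec_start@4 write@5
I2 add r3: issue@3 deps=(None,None) exec_start@3 write@6
I3 add r2: issue@4 deps=(None,None) exec_start@4 write@5

Answer: 4 5 6 5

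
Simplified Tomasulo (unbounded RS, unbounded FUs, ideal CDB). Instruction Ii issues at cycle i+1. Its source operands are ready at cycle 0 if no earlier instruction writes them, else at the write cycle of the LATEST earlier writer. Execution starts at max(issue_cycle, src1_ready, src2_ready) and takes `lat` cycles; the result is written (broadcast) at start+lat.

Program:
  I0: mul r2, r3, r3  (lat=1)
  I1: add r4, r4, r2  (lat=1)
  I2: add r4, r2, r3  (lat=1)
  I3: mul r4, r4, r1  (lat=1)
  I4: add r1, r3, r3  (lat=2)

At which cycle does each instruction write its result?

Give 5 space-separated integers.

I0 mul r2: issue@1 deps=(None,None) exec_start@1 write@2
I1 add r4: issue@2 deps=(None,0) exec_start@2 write@3
I2 add r4: issue@3 deps=(0,None) exec_start@3 write@4
I3 mul r4: issue@4 deps=(2,None) exec_start@4 write@5
I4 add r1: issue@5 deps=(None,None) exec_start@5 write@7

Answer: 2 3 4 5 7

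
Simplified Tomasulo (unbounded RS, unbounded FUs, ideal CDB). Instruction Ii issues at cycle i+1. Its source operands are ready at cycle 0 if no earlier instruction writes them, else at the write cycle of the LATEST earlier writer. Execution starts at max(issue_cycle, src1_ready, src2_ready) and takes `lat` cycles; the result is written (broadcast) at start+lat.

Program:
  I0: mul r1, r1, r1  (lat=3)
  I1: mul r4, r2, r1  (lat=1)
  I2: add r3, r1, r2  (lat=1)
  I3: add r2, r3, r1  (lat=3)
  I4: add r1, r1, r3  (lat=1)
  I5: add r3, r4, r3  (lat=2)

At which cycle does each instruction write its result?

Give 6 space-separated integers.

Answer: 4 5 5 8 6 8

Derivation:
I0 mul r1: issue@1 deps=(None,None) exec_start@1 write@4
I1 mul r4: issue@2 deps=(None,0) exec_start@4 write@5
I2 add r3: issue@3 deps=(0,None) exec_start@4 write@5
I3 add r2: issue@4 deps=(2,0) exec_start@5 write@8
I4 add r1: issue@5 deps=(0,2) exec_start@5 write@6
I5 add r3: issue@6 deps=(1,2) exec_start@6 write@8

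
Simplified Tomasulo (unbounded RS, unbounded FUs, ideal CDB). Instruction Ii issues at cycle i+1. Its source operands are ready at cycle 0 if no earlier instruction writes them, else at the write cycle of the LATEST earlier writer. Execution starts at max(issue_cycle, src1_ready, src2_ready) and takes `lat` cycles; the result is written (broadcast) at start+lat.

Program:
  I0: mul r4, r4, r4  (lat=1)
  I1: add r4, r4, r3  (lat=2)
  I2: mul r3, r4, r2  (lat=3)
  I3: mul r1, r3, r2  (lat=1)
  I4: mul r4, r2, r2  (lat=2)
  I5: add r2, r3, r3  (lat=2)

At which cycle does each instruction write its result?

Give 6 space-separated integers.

I0 mul r4: issue@1 deps=(None,None) exec_start@1 write@2
I1 add r4: issue@2 deps=(0,None) exec_start@2 write@4
I2 mul r3: issue@3 deps=(1,None) exec_start@4 write@7
I3 mul r1: issue@4 deps=(2,None) exec_start@7 write@8
I4 mul r4: issue@5 deps=(None,None) exec_start@5 write@7
I5 add r2: issue@6 deps=(2,2) exec_start@7 write@9

Answer: 2 4 7 8 7 9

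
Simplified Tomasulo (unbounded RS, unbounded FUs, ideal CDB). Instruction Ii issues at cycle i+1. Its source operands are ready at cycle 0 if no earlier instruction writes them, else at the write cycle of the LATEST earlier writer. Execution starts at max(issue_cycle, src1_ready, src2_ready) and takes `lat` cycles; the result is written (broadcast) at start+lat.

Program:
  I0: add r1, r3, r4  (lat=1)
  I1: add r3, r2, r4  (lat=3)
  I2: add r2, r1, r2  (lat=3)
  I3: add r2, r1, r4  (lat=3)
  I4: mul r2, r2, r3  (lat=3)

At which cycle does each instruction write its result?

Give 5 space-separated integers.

I0 add r1: issue@1 deps=(None,None) exec_start@1 write@2
I1 add r3: issue@2 deps=(None,None) exec_start@2 write@5
I2 add r2: issue@3 deps=(0,None) exec_start@3 write@6
I3 add r2: issue@4 deps=(0,None) exec_start@4 write@7
I4 mul r2: issue@5 deps=(3,1) exec_start@7 write@10

Answer: 2 5 6 7 10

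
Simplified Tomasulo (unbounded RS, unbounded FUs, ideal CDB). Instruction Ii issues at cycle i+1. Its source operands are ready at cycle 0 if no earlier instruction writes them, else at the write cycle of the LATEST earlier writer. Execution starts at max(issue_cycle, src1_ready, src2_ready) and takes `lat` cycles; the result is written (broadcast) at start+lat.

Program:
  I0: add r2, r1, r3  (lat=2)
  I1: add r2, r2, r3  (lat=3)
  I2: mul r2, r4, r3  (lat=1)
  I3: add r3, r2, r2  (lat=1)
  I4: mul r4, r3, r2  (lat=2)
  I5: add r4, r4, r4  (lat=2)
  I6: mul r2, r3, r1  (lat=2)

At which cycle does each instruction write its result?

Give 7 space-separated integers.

Answer: 3 6 4 5 7 9 9

Derivation:
I0 add r2: issue@1 deps=(None,None) exec_start@1 write@3
I1 add r2: issue@2 deps=(0,None) exec_start@3 write@6
I2 mul r2: issue@3 deps=(None,None) exec_start@3 write@4
I3 add r3: issue@4 deps=(2,2) exec_start@4 write@5
I4 mul r4: issue@5 deps=(3,2) exec_start@5 write@7
I5 add r4: issue@6 deps=(4,4) exec_start@7 write@9
I6 mul r2: issue@7 deps=(3,None) exec_start@7 write@9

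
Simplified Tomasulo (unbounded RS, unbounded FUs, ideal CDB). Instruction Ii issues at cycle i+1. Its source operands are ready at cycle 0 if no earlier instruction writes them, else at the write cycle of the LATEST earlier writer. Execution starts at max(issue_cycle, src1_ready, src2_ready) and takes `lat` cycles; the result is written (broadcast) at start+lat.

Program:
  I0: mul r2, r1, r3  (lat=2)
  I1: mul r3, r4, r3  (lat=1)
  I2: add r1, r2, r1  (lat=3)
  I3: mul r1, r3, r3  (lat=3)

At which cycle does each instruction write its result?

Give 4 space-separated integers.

I0 mul r2: issue@1 deps=(None,None) exec_start@1 write@3
I1 mul r3: issue@2 deps=(None,None) exec_start@2 write@3
I2 add r1: issue@3 deps=(0,None) exec_start@3 write@6
I3 mul r1: issue@4 deps=(1,1) exec_start@4 write@7

Answer: 3 3 6 7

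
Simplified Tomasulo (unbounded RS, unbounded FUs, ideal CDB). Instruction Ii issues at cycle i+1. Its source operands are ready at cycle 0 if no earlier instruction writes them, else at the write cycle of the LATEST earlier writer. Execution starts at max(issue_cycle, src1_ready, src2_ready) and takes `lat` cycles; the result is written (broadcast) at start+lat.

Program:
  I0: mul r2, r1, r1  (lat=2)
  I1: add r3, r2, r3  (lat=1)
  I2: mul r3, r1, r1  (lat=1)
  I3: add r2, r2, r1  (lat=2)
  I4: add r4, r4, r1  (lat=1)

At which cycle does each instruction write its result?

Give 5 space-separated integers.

I0 mul r2: issue@1 deps=(None,None) exec_start@1 write@3
I1 add r3: issue@2 deps=(0,None) exec_start@3 write@4
I2 mul r3: issue@3 deps=(None,None) exec_start@3 write@4
I3 add r2: issue@4 deps=(0,None) exec_start@4 write@6
I4 add r4: issue@5 deps=(None,None) exec_start@5 write@6

Answer: 3 4 4 6 6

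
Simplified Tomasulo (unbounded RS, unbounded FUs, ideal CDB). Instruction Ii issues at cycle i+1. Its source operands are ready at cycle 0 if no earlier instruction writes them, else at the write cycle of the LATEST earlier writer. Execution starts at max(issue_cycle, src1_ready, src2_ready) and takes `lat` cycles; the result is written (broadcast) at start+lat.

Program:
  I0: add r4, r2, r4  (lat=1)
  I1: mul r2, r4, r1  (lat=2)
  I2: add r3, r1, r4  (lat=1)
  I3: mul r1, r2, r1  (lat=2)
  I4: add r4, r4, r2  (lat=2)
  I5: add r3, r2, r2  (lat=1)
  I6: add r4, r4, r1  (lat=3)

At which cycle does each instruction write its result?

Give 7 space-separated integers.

Answer: 2 4 4 6 7 7 10

Derivation:
I0 add r4: issue@1 deps=(None,None) exec_start@1 write@2
I1 mul r2: issue@2 deps=(0,None) exec_start@2 write@4
I2 add r3: issue@3 deps=(None,0) exec_start@3 write@4
I3 mul r1: issue@4 deps=(1,None) exec_start@4 write@6
I4 add r4: issue@5 deps=(0,1) exec_start@5 write@7
I5 add r3: issue@6 deps=(1,1) exec_start@6 write@7
I6 add r4: issue@7 deps=(4,3) exec_start@7 write@10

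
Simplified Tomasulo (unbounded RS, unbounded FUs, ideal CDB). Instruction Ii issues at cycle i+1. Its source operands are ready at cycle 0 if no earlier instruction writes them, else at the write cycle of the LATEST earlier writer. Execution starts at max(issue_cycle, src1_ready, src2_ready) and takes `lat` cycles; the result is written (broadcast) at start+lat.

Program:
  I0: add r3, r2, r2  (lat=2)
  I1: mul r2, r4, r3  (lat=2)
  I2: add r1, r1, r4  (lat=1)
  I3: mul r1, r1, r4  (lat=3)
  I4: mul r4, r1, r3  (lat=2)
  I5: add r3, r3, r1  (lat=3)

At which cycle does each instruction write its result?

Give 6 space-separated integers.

Answer: 3 5 4 7 9 10

Derivation:
I0 add r3: issue@1 deps=(None,None) exec_start@1 write@3
I1 mul r2: issue@2 deps=(None,0) exec_start@3 write@5
I2 add r1: issue@3 deps=(None,None) exec_start@3 write@4
I3 mul r1: issue@4 deps=(2,None) exec_start@4 write@7
I4 mul r4: issue@5 deps=(3,0) exec_start@7 write@9
I5 add r3: issue@6 deps=(0,3) exec_start@7 write@10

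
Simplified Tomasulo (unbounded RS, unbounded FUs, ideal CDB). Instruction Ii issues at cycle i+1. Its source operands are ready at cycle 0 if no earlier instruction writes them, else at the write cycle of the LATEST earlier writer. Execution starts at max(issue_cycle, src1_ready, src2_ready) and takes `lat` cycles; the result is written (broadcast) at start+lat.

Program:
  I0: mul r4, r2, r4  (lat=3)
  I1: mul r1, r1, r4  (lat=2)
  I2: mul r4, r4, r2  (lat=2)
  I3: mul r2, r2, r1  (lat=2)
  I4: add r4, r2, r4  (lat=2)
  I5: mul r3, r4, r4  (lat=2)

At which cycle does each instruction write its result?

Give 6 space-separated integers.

I0 mul r4: issue@1 deps=(None,None) exec_start@1 write@4
I1 mul r1: issue@2 deps=(None,0) exec_start@4 write@6
I2 mul r4: issue@3 deps=(0,None) exec_start@4 write@6
I3 mul r2: issue@4 deps=(None,1) exec_start@6 write@8
I4 add r4: issue@5 deps=(3,2) exec_start@8 write@10
I5 mul r3: issue@6 deps=(4,4) exec_start@10 write@12

Answer: 4 6 6 8 10 12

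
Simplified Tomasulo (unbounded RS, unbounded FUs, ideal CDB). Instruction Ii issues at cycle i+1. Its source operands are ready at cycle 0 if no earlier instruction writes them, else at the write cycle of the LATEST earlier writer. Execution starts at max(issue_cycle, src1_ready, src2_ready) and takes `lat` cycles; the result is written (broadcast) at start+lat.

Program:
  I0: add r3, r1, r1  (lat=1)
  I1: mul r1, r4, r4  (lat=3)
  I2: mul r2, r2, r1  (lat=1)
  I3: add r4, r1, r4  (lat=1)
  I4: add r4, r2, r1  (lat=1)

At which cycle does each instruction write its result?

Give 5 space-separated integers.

Answer: 2 5 6 6 7

Derivation:
I0 add r3: issue@1 deps=(None,None) exec_start@1 write@2
I1 mul r1: issue@2 deps=(None,None) exec_start@2 write@5
I2 mul r2: issue@3 deps=(None,1) exec_start@5 write@6
I3 add r4: issue@4 deps=(1,None) exec_start@5 write@6
I4 add r4: issue@5 deps=(2,1) exec_start@6 write@7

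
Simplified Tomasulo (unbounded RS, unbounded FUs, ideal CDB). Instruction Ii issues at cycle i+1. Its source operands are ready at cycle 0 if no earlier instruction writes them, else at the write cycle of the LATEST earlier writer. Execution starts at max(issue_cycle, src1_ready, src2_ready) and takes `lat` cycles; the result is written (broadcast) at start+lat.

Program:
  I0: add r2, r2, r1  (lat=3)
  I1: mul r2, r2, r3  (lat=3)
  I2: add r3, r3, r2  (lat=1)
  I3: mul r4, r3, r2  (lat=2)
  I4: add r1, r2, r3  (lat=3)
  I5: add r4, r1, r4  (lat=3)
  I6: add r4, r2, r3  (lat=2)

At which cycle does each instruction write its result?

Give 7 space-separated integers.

I0 add r2: issue@1 deps=(None,None) exec_start@1 write@4
I1 mul r2: issue@2 deps=(0,None) exec_start@4 write@7
I2 add r3: issue@3 deps=(None,1) exec_start@7 write@8
I3 mul r4: issue@4 deps=(2,1) exec_start@8 write@10
I4 add r1: issue@5 deps=(1,2) exec_start@8 write@11
I5 add r4: issue@6 deps=(4,3) exec_start@11 write@14
I6 add r4: issue@7 deps=(1,2) exec_start@8 write@10

Answer: 4 7 8 10 11 14 10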